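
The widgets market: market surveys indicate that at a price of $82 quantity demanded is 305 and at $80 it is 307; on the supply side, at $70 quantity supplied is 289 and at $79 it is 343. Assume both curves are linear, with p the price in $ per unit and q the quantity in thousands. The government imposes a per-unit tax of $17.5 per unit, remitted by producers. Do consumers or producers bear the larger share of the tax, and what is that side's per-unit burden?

Demand slope: (307 − 305)/(80 − 82) = -1, so qd = 387 − p.
Supply slope: (343 − 289)/(79 − 70) = 6, so qs = 6p − 131.
Before the tax: set 387 − p = 6p − 131 → p* = $74, q* = 313.
With the tax collected from producers, supply shifts: qs = 6(p − 17.5) − 131.
New equilibrium: consumers pay $89, producers receive $71.5, q = 298. (Wedge: pb − ps = 17.5.)
Per-unit burden: consumers $15, producers $2.5.
Consumers take the larger share because demand is less price-elastic here (demand slope 1 vs supply slope 6).

Consumers bear the larger share: $15 per unit.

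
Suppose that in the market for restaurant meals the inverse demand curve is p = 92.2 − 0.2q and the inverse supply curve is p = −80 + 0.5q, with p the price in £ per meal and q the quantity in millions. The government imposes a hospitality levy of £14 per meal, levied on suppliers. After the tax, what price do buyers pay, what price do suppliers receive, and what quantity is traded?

Rewrite in direct form: qd = 461 − 5p and qs = 2p + 160.
Before the tax: set 461 − 5p = 2p + 160 → p* = £43, q* = 246.
With the tax collected from suppliers, supply shifts: qs = 2(p − 14) + 160.
Solving gives q = 226 with buyers paying £47 and suppliers receiving £33 (the £14 wedge).

Buyers pay £47; suppliers receive £33; quantity = 226.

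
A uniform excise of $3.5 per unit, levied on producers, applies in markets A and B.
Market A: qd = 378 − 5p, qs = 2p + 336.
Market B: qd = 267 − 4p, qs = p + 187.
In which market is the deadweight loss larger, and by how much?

Market A: pre-tax p* = $6, q* = 348; post-tax q = 343; deadweight loss = $8.75.
Market B: pre-tax p* = $16, q* = 203; post-tax q = 200.2; deadweight loss = $4.9.
Difference: $8.75 vs $4.9 → market A is larger by $3.85.

Market A, by $3.85.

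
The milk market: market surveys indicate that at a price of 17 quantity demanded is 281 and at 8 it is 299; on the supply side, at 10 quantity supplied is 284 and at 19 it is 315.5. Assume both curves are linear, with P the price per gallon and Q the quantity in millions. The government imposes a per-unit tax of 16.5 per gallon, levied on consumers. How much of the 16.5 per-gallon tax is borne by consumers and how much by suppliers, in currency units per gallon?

Consumers bear 10.5 per gallon; suppliers bear 6 per gallon.

Demand slope: (299 − 281)/(8 − 17) = -2, so Qd = 315 − 2P.
Supply slope: (315.5 − 284)/(19 − 10) = 3.5, so Qs = 3.5P + 249.
Before the tax: set 315 − 2P = 3.5P + 249 → P* = 12, Q* = 291.
With the tax collected from consumers, demand (in seller-price terms) shifts: Qd = 315 − 2(P + 16.5).
Solving gives Q = 270 with consumers paying 22.5 and suppliers receiving 6 (the 16.5 wedge).
Burden on consumers: 10.5; on suppliers: 6. (They sum to 16.5.)
The less price-elastic side of the market bears the larger share of a per-unit tax.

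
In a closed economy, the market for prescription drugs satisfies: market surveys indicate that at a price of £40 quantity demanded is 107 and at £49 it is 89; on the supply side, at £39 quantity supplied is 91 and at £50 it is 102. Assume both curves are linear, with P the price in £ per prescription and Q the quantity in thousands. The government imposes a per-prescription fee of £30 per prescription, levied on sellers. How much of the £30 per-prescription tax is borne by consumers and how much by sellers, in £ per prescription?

Consumers bear £10 per prescription; sellers bear £20 per prescription.

Demand slope: (89 − 107)/(49 − 40) = -2, so Qd = 187 − 2P.
Supply slope: (102 − 91)/(50 − 39) = 1, so Qs = P + 52.
Without the tax, 187 − 2P = P + 52 gives 3P = 135, so P* = £45 and Q* = 97.
With the tax collected from sellers, supply shifts: Qs = (P − 30) + 52.
Solving gives Q = 77 with consumers paying £55 and sellers receiving £25 (the £30 wedge).
Burden on consumers: £10; on sellers: £20. (They sum to £30.)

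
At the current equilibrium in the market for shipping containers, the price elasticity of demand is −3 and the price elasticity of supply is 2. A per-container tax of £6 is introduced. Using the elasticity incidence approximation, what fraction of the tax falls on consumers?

Consumers' share ≈ 0.4.

Incidence ratio: consumers' share ≈ εs / (εs + |εd|) = 2 / (2 + 3) = 0.4.
Supply is the less elastic side, so consumers bear the smaller share.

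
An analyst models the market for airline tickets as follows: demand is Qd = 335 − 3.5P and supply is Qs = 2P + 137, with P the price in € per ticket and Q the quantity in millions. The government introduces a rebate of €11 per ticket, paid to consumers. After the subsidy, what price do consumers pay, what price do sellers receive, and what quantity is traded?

Before the subsidy: set 335 − 3.5P = 2P + 137 → P* = €36, Q* = 209.
With a per-unit subsidy paid to consumers, each effectively pays P − 11, so demand becomes Qd = 335 − 3.5(P − 11).
New equilibrium: consumers pay €32, sellers receive €43, Q = 223. (Wedge: Pb − Ps = −11.)

Consumers pay €32; sellers receive €43; quantity = 223.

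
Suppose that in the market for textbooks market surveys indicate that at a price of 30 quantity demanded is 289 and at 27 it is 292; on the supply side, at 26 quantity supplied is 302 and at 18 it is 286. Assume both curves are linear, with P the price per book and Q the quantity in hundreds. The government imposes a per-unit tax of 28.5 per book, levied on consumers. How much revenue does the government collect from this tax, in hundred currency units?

Demand slope: (292 − 289)/(27 − 30) = -1, so Qd = 319 − P.
Supply slope: (286 − 302)/(18 − 26) = 2, so Qs = 2P + 250.
Without the tax, 319 − P = 2P + 250 gives 3P = 69, so P* = 23 and Q* = 296.
With the tax collected from consumers, demand (in seller-price terms) shifts: Qd = 319 − (P + 28.5).
Solving gives Q = 277 with consumers paying 42 and producers receiving 13.5 (the 28.5 wedge).
Revenue = t · Q = 28.5 · 277 = 7894.5.

Tax revenue = 7894.5 hundred.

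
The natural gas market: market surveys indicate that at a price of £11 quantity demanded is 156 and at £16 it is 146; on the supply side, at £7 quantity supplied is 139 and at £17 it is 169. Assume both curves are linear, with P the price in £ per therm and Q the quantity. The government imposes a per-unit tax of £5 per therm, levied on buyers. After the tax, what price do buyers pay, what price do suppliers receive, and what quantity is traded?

Demand slope: (146 − 156)/(16 − 11) = -2, so Qd = 178 − 2P.
Supply slope: (169 − 139)/(17 − 7) = 3, so Qs = 3P + 118.
Before the tax: set 178 − 2P = 3P + 118 → P* = £12, Q* = 154.
With the tax collected from buyers, demand (in seller-price terms) shifts: Qd = 178 − 2(P + 5).
New equilibrium: buyers pay £15, suppliers receive £10, Q = 148. (Wedge: Pb − Ps = 5.)
The less price-elastic side of the market bears the larger share of a per-unit tax.

Buyers pay £15; suppliers receive £10; quantity = 148.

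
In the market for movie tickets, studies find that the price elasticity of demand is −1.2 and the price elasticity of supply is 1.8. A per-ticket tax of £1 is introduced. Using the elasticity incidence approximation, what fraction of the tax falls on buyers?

Buyers' share ≈ 0.6.

Incidence ratio: buyers' share ≈ εs / (εs + |εd|) = 1.8 / (1.8 + 1.2) = 0.6.
Supply is the more elastic side, so buyers bear the larger share.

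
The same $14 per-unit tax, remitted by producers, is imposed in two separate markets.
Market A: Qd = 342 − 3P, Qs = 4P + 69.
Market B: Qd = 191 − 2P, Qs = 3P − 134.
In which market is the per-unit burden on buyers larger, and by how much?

Market A: pre-tax P* = $39, Q* = 225; post-tax Q = 201; per-unit burden on buyers = $8.
Market B: pre-tax P* = $65, Q* = 61; post-tax Q = 44.2; per-unit burden on buyers = $8.4.
Difference: $8 vs $8.4 → market B is larger by $0.4.

Market B, by $0.4.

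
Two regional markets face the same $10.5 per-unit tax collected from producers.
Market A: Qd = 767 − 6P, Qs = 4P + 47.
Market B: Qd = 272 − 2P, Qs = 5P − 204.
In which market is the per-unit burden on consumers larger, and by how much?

Market A: pre-tax P* = $72, Q* = 335; post-tax Q = 309.8; per-unit burden on consumers = $4.2.
Market B: pre-tax P* = $68, Q* = 136; post-tax Q = 121; per-unit burden on consumers = $7.5.
Difference: $4.2 vs $7.5 → market B is larger by $3.3.

Market B, by $3.3.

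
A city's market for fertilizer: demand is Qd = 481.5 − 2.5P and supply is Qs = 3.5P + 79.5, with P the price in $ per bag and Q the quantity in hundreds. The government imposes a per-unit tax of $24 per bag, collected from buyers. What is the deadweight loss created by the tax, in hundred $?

Without the tax, 481.5 − 2.5P = 3.5P + 79.5 gives 6P = 402, so P* = $67 and Q* = 314.
With the tax collected from buyers, demand (in seller-price terms) shifts: Qd = 481.5 − 2.5(P + 24).
New equilibrium: buyers pay $81, suppliers receive $57, Q = 279. (Wedge: Pb − Ps = 24.)
Quantity falls by |ΔQ| = |314 − 279| = 35.
DWL = ½ · t · |ΔQ| = ½ · 24 · 35 = $420.

Deadweight loss = $420 hundred.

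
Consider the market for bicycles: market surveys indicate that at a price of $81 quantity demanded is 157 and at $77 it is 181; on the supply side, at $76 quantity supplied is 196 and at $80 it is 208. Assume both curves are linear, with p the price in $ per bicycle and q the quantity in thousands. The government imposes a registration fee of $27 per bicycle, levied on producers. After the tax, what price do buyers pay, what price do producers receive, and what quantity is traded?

Demand slope: (181 − 157)/(77 − 81) = -6, so qd = 643 − 6p.
Supply slope: (208 − 196)/(80 − 76) = 3, so qs = 3p − 32.
Without the tax, 643 − 6p = 3p − 32 gives 9p = 675, so p* = $75 and q* = 193.
With the tax collected from producers, supply shifts: qs = 3(p − 27) − 32.
Solving gives q = 139 with buyers paying $84 and producers receiving $57 (the $27 wedge).
The less price-elastic side of the market bears the larger share of a per-unit tax.

Buyers pay $84; producers receive $57; quantity = 139.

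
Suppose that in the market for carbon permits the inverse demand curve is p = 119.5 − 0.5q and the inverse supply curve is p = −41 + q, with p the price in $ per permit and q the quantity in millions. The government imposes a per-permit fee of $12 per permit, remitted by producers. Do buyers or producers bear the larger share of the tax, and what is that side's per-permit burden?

Rewrite in direct form: qd = 239 − 2p and qs = p + 41.
Before the tax: set 239 − 2p = p + 41 → p* = $66, q* = 107.
With the tax collected from producers, supply shifts: qs = (p − 12) + 41.
New equilibrium: buyers pay $70, producers receive $58, q = 99. (Wedge: pb − ps = 12.)
Per-permit burden: buyers $4, producers $8.
Producers take the larger share because supply is less price-elastic here (demand slope 2 vs supply slope 1).
The less price-elastic side of the market bears the larger share of a per-unit tax.

Producers bear the larger share: $8 per permit.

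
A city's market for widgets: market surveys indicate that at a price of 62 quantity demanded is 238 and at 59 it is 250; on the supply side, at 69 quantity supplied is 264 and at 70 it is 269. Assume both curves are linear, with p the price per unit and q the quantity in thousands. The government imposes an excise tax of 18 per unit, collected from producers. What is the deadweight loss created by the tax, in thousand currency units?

Demand slope: (250 − 238)/(59 − 62) = -4, so qd = 486 − 4p.
Supply slope: (269 − 264)/(70 − 69) = 5, so qs = 5p − 81.
Without the tax, 486 − 4p = 5p − 81 gives 9p = 567, so p* = 63 and q* = 234.
With the tax collected from producers, supply shifts: qs = 5(p − 18) − 81.
New equilibrium: consumers pay 73, producers receive 55, q = 194. (Wedge: pb − ps = 18.)
Quantity falls by |ΔQ| = |234 − 194| = 40.
DWL = ½ · t · |ΔQ| = ½ · 18 · 40 = 360.

Deadweight loss = 360 thousand.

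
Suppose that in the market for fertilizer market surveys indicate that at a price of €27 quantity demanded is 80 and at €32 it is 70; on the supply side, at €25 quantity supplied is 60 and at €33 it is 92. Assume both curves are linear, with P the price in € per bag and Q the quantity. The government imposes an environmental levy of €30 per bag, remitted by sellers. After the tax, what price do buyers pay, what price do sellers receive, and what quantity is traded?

Demand slope: (70 − 80)/(32 − 27) = -2, so Qd = 134 − 2P.
Supply slope: (92 − 60)/(33 − 25) = 4, so Qs = 4P − 40.
Without the tax, 134 − 2P = 4P − 40 gives 6P = 174, so P* = €29 and Q* = 76.
With the tax collected from sellers, supply shifts: Qs = 4(P − 30) − 40.
Solving gives Q = 36 with buyers paying €49 and sellers receiving €19 (the €30 wedge).

Buyers pay €49; sellers receive €19; quantity = 36.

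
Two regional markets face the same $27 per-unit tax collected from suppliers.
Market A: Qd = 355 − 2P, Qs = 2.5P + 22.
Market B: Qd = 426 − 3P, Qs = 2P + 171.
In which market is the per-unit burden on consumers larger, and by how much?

Market A: pre-tax P* = $74, Q* = 207; post-tax Q = 177; per-unit burden on consumers = $15.
Market B: pre-tax P* = $51, Q* = 273; post-tax Q = 240.6; per-unit burden on consumers = $10.8.
Difference: $15 vs $10.8 → market A is larger by $4.2.

Market A, by $4.2.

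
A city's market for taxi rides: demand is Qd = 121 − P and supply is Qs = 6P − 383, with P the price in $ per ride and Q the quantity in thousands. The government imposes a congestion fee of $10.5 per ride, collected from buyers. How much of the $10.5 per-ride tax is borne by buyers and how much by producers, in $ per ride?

Before the tax: set 121 − P = 6P − 383 → P* = $72, Q* = 49.
With the tax collected from buyers, demand (in seller-price terms) shifts: Qd = 121 − (P + 10.5).
New equilibrium: buyers pay $81, producers receive $70.5, Q = 40. (Wedge: Pb − Ps = 10.5.)
Burden on buyers: $9; on producers: $1.5. (They sum to $10.5.)
The less price-elastic side of the market bears the larger share of a per-unit tax.

Buyers bear $9 per ride; producers bear $1.5 per ride.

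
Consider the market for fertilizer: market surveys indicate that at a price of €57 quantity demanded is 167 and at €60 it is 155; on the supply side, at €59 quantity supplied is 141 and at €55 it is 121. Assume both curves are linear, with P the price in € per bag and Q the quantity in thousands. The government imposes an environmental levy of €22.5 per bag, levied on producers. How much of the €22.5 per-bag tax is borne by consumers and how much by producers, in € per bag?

Demand slope: (155 − 167)/(60 − 57) = -4, so Qd = 395 − 4P.
Supply slope: (121 − 141)/(55 − 59) = 5, so Qs = 5P − 154.
Without the tax, 395 − 4P = 5P − 154 gives 9P = 549, so P* = €61 and Q* = 151.
With the tax collected from producers, supply shifts: Qs = 5(P − 22.5) − 154.
New equilibrium: consumers pay €73.5, producers receive €51, Q = 101. (Wedge: Pb − Ps = 22.5.)
Burden on consumers: €12.5; on producers: €10. (They sum to €22.5.)
The less price-elastic side of the market bears the larger share of a per-unit tax.

Consumers bear €12.5 per bag; producers bear €10 per bag.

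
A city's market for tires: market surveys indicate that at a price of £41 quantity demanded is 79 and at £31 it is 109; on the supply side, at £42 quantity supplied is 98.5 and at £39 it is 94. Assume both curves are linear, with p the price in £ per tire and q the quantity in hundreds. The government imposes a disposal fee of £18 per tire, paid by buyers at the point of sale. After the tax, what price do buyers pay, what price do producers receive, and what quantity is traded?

Demand slope: (109 − 79)/(31 − 41) = -3, so qd = 202 − 3p.
Supply slope: (94 − 98.5)/(39 − 42) = 1.5, so qs = 1.5p + 35.5.
Without the tax, 202 − 3p = 1.5p + 35.5 gives 4.5p = 166.5, so p* = £37 and q* = 91.
With the tax collected from buyers, demand (in seller-price terms) shifts: qd = 202 − 3(p + 18).
New equilibrium: buyers pay £43, producers receive £25, q = 73. (Wedge: pb − ps = 18.)

Buyers pay £43; producers receive £25; quantity = 73.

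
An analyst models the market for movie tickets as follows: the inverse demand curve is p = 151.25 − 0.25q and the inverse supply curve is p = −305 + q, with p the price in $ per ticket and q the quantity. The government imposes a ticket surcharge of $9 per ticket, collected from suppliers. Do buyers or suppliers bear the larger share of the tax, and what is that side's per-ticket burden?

Suppliers bear the larger share: $7.2 per ticket.

Inverting to q(p) form: qd = 605 − 4p; qs = p + 305.
Before the tax: set 605 − 4p = p + 305 → p* = $60, q* = 365.
With the tax collected from suppliers, supply shifts: qs = (p − 9) + 305.
New equilibrium: buyers pay $61.8, suppliers receive $52.8, q = 357.8. (Wedge: pb − ps = 9.)
Per-ticket burden: buyers $1.8, suppliers $7.2.
Suppliers take the larger share because supply is less price-elastic here (demand slope 4 vs supply slope 1).
The less price-elastic side of the market bears the larger share of a per-unit tax.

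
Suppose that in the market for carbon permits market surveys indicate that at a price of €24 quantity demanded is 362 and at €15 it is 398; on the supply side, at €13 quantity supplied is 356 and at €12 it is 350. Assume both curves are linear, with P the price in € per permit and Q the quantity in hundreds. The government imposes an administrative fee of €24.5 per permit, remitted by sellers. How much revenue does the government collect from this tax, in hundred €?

Tax revenue = €8016.4 hundred.

Demand slope: (398 − 362)/(15 − 24) = -4, so Qd = 458 − 4P.
Supply slope: (350 − 356)/(12 − 13) = 6, so Qs = 6P + 278.
Before the tax: set 458 − 4P = 6P + 278 → P* = €18, Q* = 386.
With the tax collected from sellers, supply shifts: Qs = 6(P − 24.5) + 278.
Solving gives Q = 327.2 with consumers paying €32.7 and sellers receiving €8.2 (the €24.5 wedge).
Revenue = t · Q = 24.5 · 327.2 = €8016.4.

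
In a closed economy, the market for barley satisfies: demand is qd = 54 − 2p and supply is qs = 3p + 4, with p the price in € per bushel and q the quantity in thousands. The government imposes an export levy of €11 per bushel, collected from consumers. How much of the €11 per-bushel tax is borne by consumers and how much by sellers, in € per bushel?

Consumers bear €6.6 per bushel; sellers bear €4.4 per bushel.

Without the tax, 54 − 2p = 3p + 4 gives 5p = 50, so p* = €10 and q* = 34.
With the tax collected from consumers, demand (in seller-price terms) shifts: qd = 54 − 2(p + 11).
Solving gives q = 20.8 with consumers paying €16.6 and sellers receiving €5.6 (the €11 wedge).
Burden on consumers: €6.6; on sellers: €4.4. (They sum to €11.)
The less price-elastic side of the market bears the larger share of a per-unit tax.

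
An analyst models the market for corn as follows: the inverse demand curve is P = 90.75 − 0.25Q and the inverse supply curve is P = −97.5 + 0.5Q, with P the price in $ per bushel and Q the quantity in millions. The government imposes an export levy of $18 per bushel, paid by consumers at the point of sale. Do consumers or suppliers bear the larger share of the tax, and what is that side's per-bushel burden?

Suppliers bear the larger share: $12 per bushel.

Inverting to Q(P) form: Qd = 363 − 4P; Qs = 2P + 195.
Without the tax, 363 − 4P = 2P + 195 gives 6P = 168, so P* = $28 and Q* = 251.
With the tax collected from consumers, demand (in seller-price terms) shifts: Qd = 363 − 4(P + 18).
Solving gives Q = 227 with consumers paying $34 and suppliers receiving $16 (the $18 wedge).
Per-bushel burden: consumers $6, suppliers $12.
Suppliers take the larger share because supply is less price-elastic here (demand slope 4 vs supply slope 2).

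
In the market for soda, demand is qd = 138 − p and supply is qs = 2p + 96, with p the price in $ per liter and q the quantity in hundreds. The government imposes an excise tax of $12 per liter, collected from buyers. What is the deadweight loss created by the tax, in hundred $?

Deadweight loss = $48 hundred.

Before the tax: set 138 − p = 2p + 96 → p* = $14, q* = 124.
With the tax collected from buyers, demand (in seller-price terms) shifts: qd = 138 − (p + 12).
Solving gives q = 116 with buyers paying $22 and producers receiving $10 (the $12 wedge).
Quantity falls by |ΔQ| = |124 − 116| = 8.
DWL = ½ · t · |ΔQ| = ½ · 12 · 8 = $48.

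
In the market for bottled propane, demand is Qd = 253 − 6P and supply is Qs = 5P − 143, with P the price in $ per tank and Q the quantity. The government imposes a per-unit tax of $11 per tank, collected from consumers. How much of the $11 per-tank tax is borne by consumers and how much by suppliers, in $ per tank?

Consumers bear $5 per tank; suppliers bear $6 per tank.

Without the tax, 253 − 6P = 5P − 143 gives 11P = 396, so P* = $36 and Q* = 37.
With the tax collected from consumers, demand (in seller-price terms) shifts: Qd = 253 − 6(P + 11).
New equilibrium: consumers pay $41, suppliers receive $30, Q = 7. (Wedge: Pb − Ps = 11.)
Burden on consumers: $5; on suppliers: $6. (They sum to $11.)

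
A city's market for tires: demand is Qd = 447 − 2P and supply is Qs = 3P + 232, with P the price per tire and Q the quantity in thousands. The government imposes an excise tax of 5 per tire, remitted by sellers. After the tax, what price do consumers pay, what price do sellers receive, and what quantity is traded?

Without the tax, 447 − 2P = 3P + 232 gives 5P = 215, so P* = 43 and Q* = 361.
With the tax collected from sellers, supply shifts: Qs = 3(P − 5) + 232.
New equilibrium: consumers pay 46, sellers receive 41, Q = 355. (Wedge: Pb − Ps = 5.)
The less price-elastic side of the market bears the larger share of a per-unit tax.

Consumers pay 46; sellers receive 41; quantity = 355.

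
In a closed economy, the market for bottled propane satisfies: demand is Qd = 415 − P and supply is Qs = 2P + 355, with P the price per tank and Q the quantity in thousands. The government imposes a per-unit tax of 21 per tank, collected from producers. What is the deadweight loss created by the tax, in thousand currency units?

Without the tax, 415 − P = 2P + 355 gives 3P = 60, so P* = 20 and Q* = 395.
With the tax collected from producers, supply shifts: Qs = 2(P − 21) + 355.
New equilibrium: consumers pay 34, producers receive 13, Q = 381. (Wedge: Pb − Ps = 21.)
Quantity falls by |ΔQ| = |395 − 381| = 14.
DWL = ½ · t · |ΔQ| = ½ · 21 · 14 = 147.

Deadweight loss = 147 thousand.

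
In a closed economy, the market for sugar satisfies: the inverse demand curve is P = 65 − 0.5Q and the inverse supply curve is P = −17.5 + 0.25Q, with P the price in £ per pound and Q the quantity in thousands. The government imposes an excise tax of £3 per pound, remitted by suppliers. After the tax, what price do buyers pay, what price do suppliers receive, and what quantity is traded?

Buyers pay £12; suppliers receive £9; quantity = 106.

Inverting to Q(P) form: Qd = 130 − 2P; Qs = 4P + 70.
Before the tax: set 130 − 2P = 4P + 70 → P* = £10, Q* = 110.
With the tax collected from suppliers, supply shifts: Qs = 4(P − 3) + 70.
Solving gives Q = 106 with buyers paying £12 and suppliers receiving £9 (the £3 wedge).
The less price-elastic side of the market bears the larger share of a per-unit tax.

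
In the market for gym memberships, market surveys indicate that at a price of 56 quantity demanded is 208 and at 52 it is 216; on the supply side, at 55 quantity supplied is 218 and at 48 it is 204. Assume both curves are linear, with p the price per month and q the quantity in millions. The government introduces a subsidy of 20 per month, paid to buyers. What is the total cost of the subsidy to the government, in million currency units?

Demand slope: (216 − 208)/(52 − 56) = -2, so qd = 320 − 2p.
Supply slope: (204 − 218)/(48 − 55) = 2, so qs = 2p + 108.
Before the subsidy: set 320 − 2p = 2p + 108 → p* = 53, q* = 214.
With a per-unit subsidy paid to buyers, each effectively pays p − 20, so demand becomes qd = 320 − 2(p − 20).
Solving gives q = 234 with buyers paying 43 and producers receiving 63 (the 20 wedge).
Outlay = t · Q = 20 · 234 = 4680.

Government outlay = 4680 million.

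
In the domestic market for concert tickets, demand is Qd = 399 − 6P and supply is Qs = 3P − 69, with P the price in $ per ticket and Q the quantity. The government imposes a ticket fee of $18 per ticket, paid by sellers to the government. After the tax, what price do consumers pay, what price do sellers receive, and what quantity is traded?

Without the tax, 399 − 6P = 3P − 69 gives 9P = 468, so P* = $52 and Q* = 87.
With the tax collected from sellers, supply shifts: Qs = 3(P − 18) − 69.
New equilibrium: consumers pay $58, sellers receive $40, Q = 51. (Wedge: Pb − Ps = 18.)
The less price-elastic side of the market bears the larger share of a per-unit tax.

Consumers pay $58; sellers receive $40; quantity = 51.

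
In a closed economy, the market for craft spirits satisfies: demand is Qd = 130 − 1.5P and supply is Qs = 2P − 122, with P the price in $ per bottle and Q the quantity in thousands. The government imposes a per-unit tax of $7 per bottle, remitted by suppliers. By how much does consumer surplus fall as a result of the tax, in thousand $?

Consumer surplus falls by $76 thousand.

Before the tax: set 130 − 1.5P = 2P − 122 → P* = $72, Q* = 22.
With the tax collected from suppliers, supply shifts: Qs = 2(P − 7) − 122.
New equilibrium: buyers pay $76, suppliers receive $69, Q = 16. (Wedge: Pb − Ps = 7.)
ΔCS is the trapezoid between Q = 16 and Q = 22 of height $4: ½ · (22 + 16) · 4 = $76.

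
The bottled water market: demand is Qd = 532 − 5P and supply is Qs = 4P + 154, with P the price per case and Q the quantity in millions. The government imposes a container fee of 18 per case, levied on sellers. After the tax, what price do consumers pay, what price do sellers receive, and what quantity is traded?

Consumers pay 50; sellers receive 32; quantity = 282.

Without the tax, 532 − 5P = 4P + 154 gives 9P = 378, so P* = 42 and Q* = 322.
With the tax collected from sellers, supply shifts: Qs = 4(P − 18) + 154.
New equilibrium: consumers pay 50, sellers receive 32, Q = 282. (Wedge: Pb − Ps = 18.)
The less price-elastic side of the market bears the larger share of a per-unit tax.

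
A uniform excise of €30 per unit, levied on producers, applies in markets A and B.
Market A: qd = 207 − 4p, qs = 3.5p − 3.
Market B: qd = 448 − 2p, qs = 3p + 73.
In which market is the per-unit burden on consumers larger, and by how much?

Market B, by €4.

Market A: pre-tax p* = €28, q* = 95; post-tax q = 39; per-unit burden on consumers = €14.
Market B: pre-tax p* = €75, q* = 298; post-tax q = 262; per-unit burden on consumers = €18.
Difference: €14 vs €18 → market B is larger by €4.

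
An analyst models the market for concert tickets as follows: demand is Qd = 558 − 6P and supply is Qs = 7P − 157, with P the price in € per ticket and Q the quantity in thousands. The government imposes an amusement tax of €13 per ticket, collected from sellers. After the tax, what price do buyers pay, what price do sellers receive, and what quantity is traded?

Buyers pay €62; sellers receive €49; quantity = 186.

Before the tax: set 558 − 6P = 7P − 157 → P* = €55, Q* = 228.
With the tax collected from sellers, supply shifts: Qs = 7(P − 13) − 157.
New equilibrium: buyers pay €62, sellers receive €49, Q = 186. (Wedge: Pb − Ps = 13.)
The less price-elastic side of the market bears the larger share of a per-unit tax.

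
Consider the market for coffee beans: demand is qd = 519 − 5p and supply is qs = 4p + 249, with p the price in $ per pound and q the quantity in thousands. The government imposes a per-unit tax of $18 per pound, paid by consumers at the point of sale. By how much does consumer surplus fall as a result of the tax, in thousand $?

Consumer surplus falls by $2792 thousand.

Without the tax, 519 − 5p = 4p + 249 gives 9p = 270, so p* = $30 and q* = 369.
With the tax collected from consumers, demand (in seller-price terms) shifts: qd = 519 − 5(p + 18).
Solving gives q = 329 with consumers paying $38 and suppliers receiving $20 (the $18 wedge).
ΔCS is the trapezoid between Q = 329 and Q = 369 of height $8: ½ · (369 + 329) · 8 = $2792.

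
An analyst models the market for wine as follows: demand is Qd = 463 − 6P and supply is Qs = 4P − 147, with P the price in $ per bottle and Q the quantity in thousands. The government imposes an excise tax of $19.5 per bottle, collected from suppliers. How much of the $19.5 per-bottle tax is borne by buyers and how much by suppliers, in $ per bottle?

Buyers bear $7.8 per bottle; suppliers bear $11.7 per bottle.

Without the tax, 463 − 6P = 4P − 147 gives 10P = 610, so P* = $61 and Q* = 97.
With the tax collected from suppliers, supply shifts: Qs = 4(P − 19.5) − 147.
Solving gives Q = 50.2 with buyers paying $68.8 and suppliers receiving $49.3 (the $19.5 wedge).
Burden on buyers: $7.8; on suppliers: $11.7. (They sum to $19.5.)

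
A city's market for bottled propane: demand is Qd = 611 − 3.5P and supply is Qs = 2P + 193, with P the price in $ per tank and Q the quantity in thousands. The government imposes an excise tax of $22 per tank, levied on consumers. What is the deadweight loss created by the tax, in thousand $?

Without the tax, 611 − 3.5P = 2P + 193 gives 5.5P = 418, so P* = $76 and Q* = 345.
With the tax collected from consumers, demand (in seller-price terms) shifts: Qd = 611 − 3.5(P + 22).
Solving gives Q = 317 with consumers paying $84 and producers receiving $62 (the $22 wedge).
Quantity falls by |ΔQ| = |345 − 317| = 28.
DWL = ½ · t · |ΔQ| = ½ · 22 · 28 = $308.

Deadweight loss = $308 thousand.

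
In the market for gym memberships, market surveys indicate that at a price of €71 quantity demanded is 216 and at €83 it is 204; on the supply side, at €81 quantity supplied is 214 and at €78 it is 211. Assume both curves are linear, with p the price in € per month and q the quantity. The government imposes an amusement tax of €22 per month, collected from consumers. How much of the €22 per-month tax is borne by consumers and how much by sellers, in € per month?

Demand slope: (204 − 216)/(83 − 71) = -1, so qd = 287 − p.
Supply slope: (211 − 214)/(78 − 81) = 1, so qs = p + 133.
Without the tax, 287 − p = p + 133 gives 2p = 154, so p* = €77 and q* = 210.
With the tax collected from consumers, demand (in seller-price terms) shifts: qd = 287 − (p + 22).
New equilibrium: consumers pay €88, sellers receive €66, q = 199. (Wedge: pb − ps = 22.)
Burden on consumers: €11; on sellers: €11. (They sum to €22.)

Consumers bear €11 per month; sellers bear €11 per month.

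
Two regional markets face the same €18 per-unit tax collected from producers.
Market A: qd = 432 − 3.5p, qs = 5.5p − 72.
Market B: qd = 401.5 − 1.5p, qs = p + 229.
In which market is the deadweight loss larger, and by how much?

Market A, by €249.3.

Market A: pre-tax p* = €56, q* = 236; post-tax q = 197.5; deadweight loss = €346.5.
Market B: pre-tax p* = €69, q* = 298; post-tax q = 287.2; deadweight loss = €97.2.
Difference: €346.5 vs €97.2 → market A is larger by €249.3.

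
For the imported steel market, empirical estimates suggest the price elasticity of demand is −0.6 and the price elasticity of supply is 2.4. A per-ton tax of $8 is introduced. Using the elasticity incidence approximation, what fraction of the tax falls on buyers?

Buyers' share ≈ 0.8.

Incidence ratio: buyers' share ≈ εs / (εs + |εd|) = 2.4 / (2.4 + 0.6) = 0.8.
Supply is the more elastic side, so buyers bear the larger share.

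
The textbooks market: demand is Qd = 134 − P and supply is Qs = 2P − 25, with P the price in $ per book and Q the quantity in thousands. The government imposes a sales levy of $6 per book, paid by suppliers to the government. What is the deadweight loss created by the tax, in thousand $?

Before the tax: set 134 − P = 2P − 25 → P* = $53, Q* = 81.
With the tax collected from suppliers, supply shifts: Qs = 2(P − 6) − 25.
Solving gives Q = 77 with buyers paying $57 and suppliers receiving $51 (the $6 wedge).
Quantity falls by |ΔQ| = |81 − 77| = 4.
DWL = ½ · t · |ΔQ| = ½ · 6 · 4 = $12.

Deadweight loss = $12 thousand.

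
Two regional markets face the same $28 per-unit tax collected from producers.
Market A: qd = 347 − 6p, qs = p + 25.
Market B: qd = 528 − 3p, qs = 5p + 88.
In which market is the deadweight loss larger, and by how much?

Market B, by $399.

Market A: pre-tax p* = $46, q* = 71; post-tax q = 47; deadweight loss = $336.
Market B: pre-tax p* = $55, q* = 363; post-tax q = 310.5; deadweight loss = $735.
Difference: $336 vs $735 → market B is larger by $399.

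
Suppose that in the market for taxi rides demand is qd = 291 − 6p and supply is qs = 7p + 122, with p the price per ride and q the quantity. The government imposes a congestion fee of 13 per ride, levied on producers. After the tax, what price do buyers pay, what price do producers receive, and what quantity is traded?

Without the tax, 291 − 6p = 7p + 122 gives 13p = 169, so p* = 13 and q* = 213.
With the tax collected from producers, supply shifts: qs = 7(p − 13) + 122.
Solving gives q = 171 with buyers paying 20 and producers receiving 7 (the 13 wedge).
The less price-elastic side of the market bears the larger share of a per-unit tax.

Buyers pay 20; producers receive 7; quantity = 171.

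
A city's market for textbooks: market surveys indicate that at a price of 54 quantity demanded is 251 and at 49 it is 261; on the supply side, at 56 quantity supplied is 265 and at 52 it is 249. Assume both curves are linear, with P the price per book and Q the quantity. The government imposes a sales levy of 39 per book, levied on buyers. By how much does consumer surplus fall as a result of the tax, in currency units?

Demand slope: (261 − 251)/(49 − 54) = -2, so Qd = 359 − 2P.
Supply slope: (249 − 265)/(52 − 56) = 4, so Qs = 4P + 41.
Without the tax, 359 − 2P = 4P + 41 gives 6P = 318, so P* = 53 and Q* = 253.
With the tax collected from buyers, demand (in seller-price terms) shifts: Qd = 359 − 2(P + 39).
Solving gives Q = 201 with buyers paying 79 and sellers receiving 40 (the 39 wedge).
ΔCS is the trapezoid between Q = 201 and Q = 253 of height 26: ½ · (253 + 201) · 26 = 5902.

Consumer surplus falls by 5902.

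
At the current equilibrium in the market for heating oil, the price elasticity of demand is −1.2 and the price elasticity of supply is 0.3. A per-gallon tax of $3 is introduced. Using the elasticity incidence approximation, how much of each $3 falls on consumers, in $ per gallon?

Incidence ratio: consumers' share ≈ εs / (εs + |εd|) = 0.3 / (0.3 + 1.2) = 0.2.
So consumers bear ≈ 0.2 × $3 = $0.6; sellers bear $2.4.

Consumers bear ≈ $0.6 per gallon.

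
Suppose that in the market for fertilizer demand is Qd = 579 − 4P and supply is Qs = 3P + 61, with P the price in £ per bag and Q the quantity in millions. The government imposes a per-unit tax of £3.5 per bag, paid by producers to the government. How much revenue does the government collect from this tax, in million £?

Before the tax: set 579 − 4P = 3P + 61 → P* = £74, Q* = 283.
With the tax collected from producers, supply shifts: Qs = 3(P − 3.5) + 61.
New equilibrium: consumers pay £75.5, producers receive £72, Q = 277. (Wedge: Pb − Ps = 3.5.)
Revenue = t · Q = 3.5 · 277 = £969.5.

Tax revenue = £969.5 million.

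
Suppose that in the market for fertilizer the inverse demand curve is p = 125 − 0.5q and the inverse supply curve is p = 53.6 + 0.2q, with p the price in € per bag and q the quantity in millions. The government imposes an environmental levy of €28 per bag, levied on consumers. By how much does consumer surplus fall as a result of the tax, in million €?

Consumer surplus falls by €1640 million.

Inverting to q(p) form: qd = 250 − 2p; qs = 5p − 268.
Without the tax, 250 − 2p = 5p − 268 gives 7p = 518, so p* = €74 and q* = 102.
With the tax collected from consumers, demand (in seller-price terms) shifts: qd = 250 − 2(p + 28).
Solving gives q = 62 with consumers paying €94 and suppliers receiving €66 (the €28 wedge).
ΔCS is the trapezoid between Q = 62 and Q = 102 of height €20: ½ · (102 + 62) · 20 = €1640.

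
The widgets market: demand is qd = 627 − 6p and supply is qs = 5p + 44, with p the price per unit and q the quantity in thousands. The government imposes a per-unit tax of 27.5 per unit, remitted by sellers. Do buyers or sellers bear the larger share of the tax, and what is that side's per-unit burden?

Sellers bear the larger share: 15 per unit.

Without the tax, 627 − 6p = 5p + 44 gives 11p = 583, so p* = 53 and q* = 309.
With the tax collected from sellers, supply shifts: qs = 5(p − 27.5) + 44.
New equilibrium: buyers pay 65.5, sellers receive 38, q = 234. (Wedge: pb − ps = 27.5.)
Per-unit burden: buyers 12.5, sellers 15.
Sellers take the larger share because supply is less price-elastic here (demand slope 6 vs supply slope 5).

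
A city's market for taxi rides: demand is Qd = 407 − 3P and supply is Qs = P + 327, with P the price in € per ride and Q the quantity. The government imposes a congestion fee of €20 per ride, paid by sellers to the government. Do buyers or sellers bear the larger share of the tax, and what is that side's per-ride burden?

Without the tax, 407 − 3P = P + 327 gives 4P = 80, so P* = €20 and Q* = 347.
With the tax collected from sellers, supply shifts: Qs = (P − 20) + 327.
Solving gives Q = 332 with buyers paying €25 and sellers receiving €5 (the €20 wedge).
Per-ride burden: buyers €5, sellers €15.
Sellers take the larger share because supply is less price-elastic here (demand slope 3 vs supply slope 1).
The less price-elastic side of the market bears the larger share of a per-unit tax.

Sellers bear the larger share: €15 per ride.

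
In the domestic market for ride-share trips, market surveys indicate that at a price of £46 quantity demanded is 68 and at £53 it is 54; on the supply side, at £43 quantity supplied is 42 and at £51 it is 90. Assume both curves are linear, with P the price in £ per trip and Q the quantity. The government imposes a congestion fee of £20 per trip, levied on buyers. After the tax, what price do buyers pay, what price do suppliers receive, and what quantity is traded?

Buyers pay £62; suppliers receive £42; quantity = 36.

Demand slope: (54 − 68)/(53 − 46) = -2, so Qd = 160 − 2P.
Supply slope: (90 − 42)/(51 − 43) = 6, so Qs = 6P − 216.
Before the tax: set 160 − 2P = 6P − 216 → P* = £47, Q* = 66.
With the tax collected from buyers, demand (in seller-price terms) shifts: Qd = 160 − 2(P + 20).
New equilibrium: buyers pay £62, suppliers receive £42, Q = 36. (Wedge: Pb − Ps = 20.)
The less price-elastic side of the market bears the larger share of a per-unit tax.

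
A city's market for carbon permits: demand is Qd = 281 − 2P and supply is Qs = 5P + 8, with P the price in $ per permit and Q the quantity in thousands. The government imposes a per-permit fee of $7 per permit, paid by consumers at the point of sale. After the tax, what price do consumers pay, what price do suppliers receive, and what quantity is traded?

Before the tax: set 281 − 2P = 5P + 8 → P* = $39, Q* = 203.
With the tax collected from consumers, demand (in seller-price terms) shifts: Qd = 281 − 2(P + 7).
Solving gives Q = 193 with consumers paying $44 and suppliers receiving $37 (the $7 wedge).
The less price-elastic side of the market bears the larger share of a per-unit tax.

Consumers pay $44; suppliers receive $37; quantity = 193.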